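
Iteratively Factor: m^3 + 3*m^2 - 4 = (m + 2)*(m^2 + m - 2) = (m - 1)*(m + 2)*(m + 2)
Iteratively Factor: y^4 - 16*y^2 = (y)*(y^3 - 16*y) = y^2*(y^2 - 16) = y^2*(y + 4)*(y - 4)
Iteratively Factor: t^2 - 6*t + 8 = (t - 2)*(t - 4)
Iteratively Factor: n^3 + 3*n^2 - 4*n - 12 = (n + 2)*(n^2 + n - 6) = (n - 2)*(n + 2)*(n + 3)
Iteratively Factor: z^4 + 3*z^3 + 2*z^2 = (z)*(z^3 + 3*z^2 + 2*z) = z*(z + 1)*(z^2 + 2*z) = z*(z + 1)*(z + 2)*(z)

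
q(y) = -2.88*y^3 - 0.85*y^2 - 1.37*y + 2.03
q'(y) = -8.64*y^2 - 1.7*y - 1.37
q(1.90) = -23.40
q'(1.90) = -35.79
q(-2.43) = 41.66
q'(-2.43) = -48.26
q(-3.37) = 107.22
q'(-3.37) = -93.76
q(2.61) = -58.54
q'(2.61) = -64.66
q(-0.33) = 2.49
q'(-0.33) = -1.75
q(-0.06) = 2.11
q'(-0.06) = -1.30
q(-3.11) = 84.70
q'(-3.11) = -79.65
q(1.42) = -9.88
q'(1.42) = -21.21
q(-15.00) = 9551.33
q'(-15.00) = -1919.87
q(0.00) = 2.03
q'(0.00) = -1.37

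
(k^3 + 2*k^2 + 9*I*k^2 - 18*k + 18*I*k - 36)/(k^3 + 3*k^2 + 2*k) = (k^2 + 9*I*k - 18)/(k*(k + 1))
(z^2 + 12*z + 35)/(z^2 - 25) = (z + 7)/(z - 5)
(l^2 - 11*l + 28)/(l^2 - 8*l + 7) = (l - 4)/(l - 1)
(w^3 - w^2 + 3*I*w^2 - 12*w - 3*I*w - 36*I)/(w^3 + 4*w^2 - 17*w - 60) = (w + 3*I)/(w + 5)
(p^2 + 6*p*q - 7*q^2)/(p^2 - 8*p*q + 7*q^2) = (p + 7*q)/(p - 7*q)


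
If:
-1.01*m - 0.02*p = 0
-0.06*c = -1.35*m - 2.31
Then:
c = 38.5 - 0.445544554455446*p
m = -0.0198019801980198*p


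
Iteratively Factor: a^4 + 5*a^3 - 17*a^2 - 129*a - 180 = (a + 3)*(a^3 + 2*a^2 - 23*a - 60) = (a - 5)*(a + 3)*(a^2 + 7*a + 12) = (a - 5)*(a + 3)^2*(a + 4)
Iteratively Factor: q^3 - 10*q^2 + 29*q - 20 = (q - 4)*(q^2 - 6*q + 5) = (q - 5)*(q - 4)*(q - 1)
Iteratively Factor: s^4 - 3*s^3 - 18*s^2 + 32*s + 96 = (s + 2)*(s^3 - 5*s^2 - 8*s + 48) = (s + 2)*(s + 3)*(s^2 - 8*s + 16) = (s - 4)*(s + 2)*(s + 3)*(s - 4)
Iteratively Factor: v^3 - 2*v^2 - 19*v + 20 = (v - 5)*(v^2 + 3*v - 4) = (v - 5)*(v + 4)*(v - 1)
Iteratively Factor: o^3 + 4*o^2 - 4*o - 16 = (o + 2)*(o^2 + 2*o - 8) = (o + 2)*(o + 4)*(o - 2)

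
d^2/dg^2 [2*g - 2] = 0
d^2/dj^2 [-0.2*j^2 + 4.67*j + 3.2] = -0.400000000000000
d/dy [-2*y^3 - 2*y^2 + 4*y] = -6*y^2 - 4*y + 4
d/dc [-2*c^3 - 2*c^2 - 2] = 2*c*(-3*c - 2)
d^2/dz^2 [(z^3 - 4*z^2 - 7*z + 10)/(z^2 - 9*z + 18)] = 40*(z^3 - 12*z^2 + 54*z - 90)/(z^6 - 27*z^5 + 297*z^4 - 1701*z^3 + 5346*z^2 - 8748*z + 5832)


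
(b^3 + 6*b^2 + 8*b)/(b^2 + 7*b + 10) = b*(b + 4)/(b + 5)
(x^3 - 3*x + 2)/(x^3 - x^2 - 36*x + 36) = (x^2 + x - 2)/(x^2 - 36)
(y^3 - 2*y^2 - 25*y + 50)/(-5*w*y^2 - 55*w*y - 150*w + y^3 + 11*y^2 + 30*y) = (y^2 - 7*y + 10)/(-5*w*y - 30*w + y^2 + 6*y)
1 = 1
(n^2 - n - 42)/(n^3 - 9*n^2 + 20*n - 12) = (n^2 - n - 42)/(n^3 - 9*n^2 + 20*n - 12)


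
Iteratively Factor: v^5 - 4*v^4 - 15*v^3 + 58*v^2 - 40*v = (v + 4)*(v^4 - 8*v^3 + 17*v^2 - 10*v) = v*(v + 4)*(v^3 - 8*v^2 + 17*v - 10) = v*(v - 1)*(v + 4)*(v^2 - 7*v + 10) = v*(v - 2)*(v - 1)*(v + 4)*(v - 5)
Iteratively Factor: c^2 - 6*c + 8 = (c - 4)*(c - 2)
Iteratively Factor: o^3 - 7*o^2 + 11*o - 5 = (o - 5)*(o^2 - 2*o + 1) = (o - 5)*(o - 1)*(o - 1)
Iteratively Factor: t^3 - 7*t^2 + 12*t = (t)*(t^2 - 7*t + 12) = t*(t - 4)*(t - 3)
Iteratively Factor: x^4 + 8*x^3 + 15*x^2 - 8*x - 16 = (x + 1)*(x^3 + 7*x^2 + 8*x - 16) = (x - 1)*(x + 1)*(x^2 + 8*x + 16) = (x - 1)*(x + 1)*(x + 4)*(x + 4)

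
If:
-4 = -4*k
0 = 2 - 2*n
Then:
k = 1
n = 1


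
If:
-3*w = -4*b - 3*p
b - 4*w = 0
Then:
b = 4*w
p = -13*w/3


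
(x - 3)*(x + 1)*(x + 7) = x^3 + 5*x^2 - 17*x - 21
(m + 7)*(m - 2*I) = m^2 + 7*m - 2*I*m - 14*I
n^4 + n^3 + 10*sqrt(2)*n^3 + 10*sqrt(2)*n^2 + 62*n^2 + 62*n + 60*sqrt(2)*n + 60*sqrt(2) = (n + 1)*(n + 2*sqrt(2))*(n + 3*sqrt(2))*(n + 5*sqrt(2))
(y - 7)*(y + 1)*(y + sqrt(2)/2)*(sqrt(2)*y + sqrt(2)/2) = sqrt(2)*y^4 - 11*sqrt(2)*y^3/2 + y^3 - 10*sqrt(2)*y^2 - 11*y^2/2 - 10*y - 7*sqrt(2)*y/2 - 7/2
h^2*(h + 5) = h^3 + 5*h^2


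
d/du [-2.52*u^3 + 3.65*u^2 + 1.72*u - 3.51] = -7.56*u^2 + 7.3*u + 1.72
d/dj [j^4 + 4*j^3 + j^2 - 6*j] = 4*j^3 + 12*j^2 + 2*j - 6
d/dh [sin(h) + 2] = cos(h)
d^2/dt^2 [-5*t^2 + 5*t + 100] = -10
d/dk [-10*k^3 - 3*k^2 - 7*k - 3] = -30*k^2 - 6*k - 7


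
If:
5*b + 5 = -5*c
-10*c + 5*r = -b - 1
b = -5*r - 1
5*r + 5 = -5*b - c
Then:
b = -1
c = 0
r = 0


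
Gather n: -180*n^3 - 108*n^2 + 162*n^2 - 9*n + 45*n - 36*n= -180*n^3 + 54*n^2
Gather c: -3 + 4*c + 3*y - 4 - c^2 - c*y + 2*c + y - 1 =-c^2 + c*(6 - y) + 4*y - 8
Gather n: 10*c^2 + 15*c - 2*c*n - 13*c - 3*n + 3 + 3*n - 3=10*c^2 - 2*c*n + 2*c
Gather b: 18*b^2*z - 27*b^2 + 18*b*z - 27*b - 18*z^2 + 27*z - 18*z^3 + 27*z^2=b^2*(18*z - 27) + b*(18*z - 27) - 18*z^3 + 9*z^2 + 27*z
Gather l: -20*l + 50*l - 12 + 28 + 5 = 30*l + 21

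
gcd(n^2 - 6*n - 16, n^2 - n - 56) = n - 8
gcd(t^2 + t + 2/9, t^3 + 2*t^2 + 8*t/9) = t + 2/3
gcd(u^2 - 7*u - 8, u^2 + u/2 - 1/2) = u + 1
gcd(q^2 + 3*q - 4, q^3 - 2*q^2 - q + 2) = q - 1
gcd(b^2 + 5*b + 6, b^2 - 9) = b + 3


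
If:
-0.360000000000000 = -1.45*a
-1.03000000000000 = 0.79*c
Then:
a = 0.25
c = -1.30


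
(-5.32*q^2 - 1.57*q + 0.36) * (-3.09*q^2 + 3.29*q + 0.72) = 16.4388*q^4 - 12.6515*q^3 - 10.1081*q^2 + 0.0539999999999998*q + 0.2592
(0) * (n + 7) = 0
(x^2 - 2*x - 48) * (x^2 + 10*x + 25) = x^4 + 8*x^3 - 43*x^2 - 530*x - 1200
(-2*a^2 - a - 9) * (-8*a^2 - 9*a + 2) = 16*a^4 + 26*a^3 + 77*a^2 + 79*a - 18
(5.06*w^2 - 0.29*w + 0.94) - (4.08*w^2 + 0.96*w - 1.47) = 0.98*w^2 - 1.25*w + 2.41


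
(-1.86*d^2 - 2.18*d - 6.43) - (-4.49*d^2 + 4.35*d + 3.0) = 2.63*d^2 - 6.53*d - 9.43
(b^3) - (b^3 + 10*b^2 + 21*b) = -10*b^2 - 21*b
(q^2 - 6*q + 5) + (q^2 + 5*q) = 2*q^2 - q + 5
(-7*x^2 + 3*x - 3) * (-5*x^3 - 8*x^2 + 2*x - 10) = 35*x^5 + 41*x^4 - 23*x^3 + 100*x^2 - 36*x + 30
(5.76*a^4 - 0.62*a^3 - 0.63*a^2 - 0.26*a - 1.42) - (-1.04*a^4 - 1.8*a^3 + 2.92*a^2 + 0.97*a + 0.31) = 6.8*a^4 + 1.18*a^3 - 3.55*a^2 - 1.23*a - 1.73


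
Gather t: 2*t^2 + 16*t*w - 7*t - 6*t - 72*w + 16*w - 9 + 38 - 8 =2*t^2 + t*(16*w - 13) - 56*w + 21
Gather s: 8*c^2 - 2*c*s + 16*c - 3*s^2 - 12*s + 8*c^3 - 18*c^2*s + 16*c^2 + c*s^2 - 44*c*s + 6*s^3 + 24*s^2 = 8*c^3 + 24*c^2 + 16*c + 6*s^3 + s^2*(c + 21) + s*(-18*c^2 - 46*c - 12)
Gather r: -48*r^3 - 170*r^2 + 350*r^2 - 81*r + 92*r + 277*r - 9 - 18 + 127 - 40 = -48*r^3 + 180*r^2 + 288*r + 60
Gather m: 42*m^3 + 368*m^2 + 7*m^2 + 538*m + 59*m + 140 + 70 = 42*m^3 + 375*m^2 + 597*m + 210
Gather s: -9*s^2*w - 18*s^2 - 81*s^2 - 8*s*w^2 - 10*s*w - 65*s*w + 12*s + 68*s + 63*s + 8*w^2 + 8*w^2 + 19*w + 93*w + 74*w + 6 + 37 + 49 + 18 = s^2*(-9*w - 99) + s*(-8*w^2 - 75*w + 143) + 16*w^2 + 186*w + 110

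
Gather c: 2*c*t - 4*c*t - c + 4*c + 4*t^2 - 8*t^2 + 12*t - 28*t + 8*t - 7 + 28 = c*(3 - 2*t) - 4*t^2 - 8*t + 21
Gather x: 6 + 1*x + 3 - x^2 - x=9 - x^2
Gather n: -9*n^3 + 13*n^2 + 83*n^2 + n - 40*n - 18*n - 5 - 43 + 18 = -9*n^3 + 96*n^2 - 57*n - 30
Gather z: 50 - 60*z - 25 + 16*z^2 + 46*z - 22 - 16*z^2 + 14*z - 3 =0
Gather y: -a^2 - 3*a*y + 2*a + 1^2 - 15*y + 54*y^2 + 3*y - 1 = -a^2 + 2*a + 54*y^2 + y*(-3*a - 12)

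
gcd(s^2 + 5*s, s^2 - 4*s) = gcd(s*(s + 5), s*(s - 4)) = s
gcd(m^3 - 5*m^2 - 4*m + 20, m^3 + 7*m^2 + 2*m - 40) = m - 2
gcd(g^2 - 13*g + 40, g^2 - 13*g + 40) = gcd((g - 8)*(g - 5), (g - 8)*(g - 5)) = g^2 - 13*g + 40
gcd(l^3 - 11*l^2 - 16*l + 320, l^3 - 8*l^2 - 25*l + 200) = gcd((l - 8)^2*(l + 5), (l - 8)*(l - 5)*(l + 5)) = l^2 - 3*l - 40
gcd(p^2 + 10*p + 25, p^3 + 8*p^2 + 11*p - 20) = p + 5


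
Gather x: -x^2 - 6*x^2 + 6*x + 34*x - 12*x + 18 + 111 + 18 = -7*x^2 + 28*x + 147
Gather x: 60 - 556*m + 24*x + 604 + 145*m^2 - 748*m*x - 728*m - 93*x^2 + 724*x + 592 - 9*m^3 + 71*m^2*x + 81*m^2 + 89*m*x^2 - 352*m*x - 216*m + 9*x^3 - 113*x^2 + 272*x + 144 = -9*m^3 + 226*m^2 - 1500*m + 9*x^3 + x^2*(89*m - 206) + x*(71*m^2 - 1100*m + 1020) + 1400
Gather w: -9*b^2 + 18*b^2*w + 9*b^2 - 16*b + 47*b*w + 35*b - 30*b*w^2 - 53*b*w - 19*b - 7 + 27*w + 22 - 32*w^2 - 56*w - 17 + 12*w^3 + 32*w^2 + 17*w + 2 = -30*b*w^2 + 12*w^3 + w*(18*b^2 - 6*b - 12)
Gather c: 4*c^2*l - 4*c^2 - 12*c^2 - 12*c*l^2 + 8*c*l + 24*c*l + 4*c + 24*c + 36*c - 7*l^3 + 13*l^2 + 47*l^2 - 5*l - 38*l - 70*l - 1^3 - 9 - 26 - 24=c^2*(4*l - 16) + c*(-12*l^2 + 32*l + 64) - 7*l^3 + 60*l^2 - 113*l - 60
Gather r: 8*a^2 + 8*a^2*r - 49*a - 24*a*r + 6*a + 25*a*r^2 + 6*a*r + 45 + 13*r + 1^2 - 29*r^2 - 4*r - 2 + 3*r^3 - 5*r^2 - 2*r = 8*a^2 - 43*a + 3*r^3 + r^2*(25*a - 34) + r*(8*a^2 - 18*a + 7) + 44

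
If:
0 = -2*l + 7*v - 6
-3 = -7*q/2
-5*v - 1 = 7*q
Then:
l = -79/10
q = 6/7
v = -7/5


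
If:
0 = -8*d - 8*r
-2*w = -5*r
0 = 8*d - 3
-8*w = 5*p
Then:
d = 3/8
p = 3/2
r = -3/8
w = -15/16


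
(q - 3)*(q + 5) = q^2 + 2*q - 15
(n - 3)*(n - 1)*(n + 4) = n^3 - 13*n + 12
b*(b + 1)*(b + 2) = b^3 + 3*b^2 + 2*b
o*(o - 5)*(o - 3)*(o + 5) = o^4 - 3*o^3 - 25*o^2 + 75*o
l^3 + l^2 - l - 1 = (l - 1)*(l + 1)^2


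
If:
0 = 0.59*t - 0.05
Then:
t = 0.08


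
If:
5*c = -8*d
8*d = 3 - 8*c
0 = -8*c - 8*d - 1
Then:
No Solution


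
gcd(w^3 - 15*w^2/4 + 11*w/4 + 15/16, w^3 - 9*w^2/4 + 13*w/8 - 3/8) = 1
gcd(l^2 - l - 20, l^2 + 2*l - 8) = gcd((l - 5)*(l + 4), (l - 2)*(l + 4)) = l + 4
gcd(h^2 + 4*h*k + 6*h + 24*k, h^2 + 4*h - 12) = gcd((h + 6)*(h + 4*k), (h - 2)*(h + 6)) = h + 6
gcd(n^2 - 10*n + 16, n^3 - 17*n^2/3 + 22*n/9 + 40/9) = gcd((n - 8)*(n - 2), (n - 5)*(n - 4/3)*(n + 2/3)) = 1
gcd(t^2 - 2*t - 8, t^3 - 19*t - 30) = t + 2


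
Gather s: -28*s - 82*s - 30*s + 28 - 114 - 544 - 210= -140*s - 840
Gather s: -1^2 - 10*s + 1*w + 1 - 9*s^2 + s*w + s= -9*s^2 + s*(w - 9) + w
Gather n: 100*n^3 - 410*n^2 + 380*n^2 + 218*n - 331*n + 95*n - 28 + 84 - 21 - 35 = 100*n^3 - 30*n^2 - 18*n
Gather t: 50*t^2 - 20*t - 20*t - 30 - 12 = 50*t^2 - 40*t - 42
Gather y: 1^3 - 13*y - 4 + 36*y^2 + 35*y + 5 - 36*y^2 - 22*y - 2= 0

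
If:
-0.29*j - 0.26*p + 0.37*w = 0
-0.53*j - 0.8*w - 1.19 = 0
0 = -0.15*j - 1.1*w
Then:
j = -2.83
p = 3.70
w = 0.39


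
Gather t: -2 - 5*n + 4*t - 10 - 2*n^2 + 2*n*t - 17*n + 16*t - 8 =-2*n^2 - 22*n + t*(2*n + 20) - 20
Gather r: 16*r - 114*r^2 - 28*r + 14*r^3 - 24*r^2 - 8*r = 14*r^3 - 138*r^2 - 20*r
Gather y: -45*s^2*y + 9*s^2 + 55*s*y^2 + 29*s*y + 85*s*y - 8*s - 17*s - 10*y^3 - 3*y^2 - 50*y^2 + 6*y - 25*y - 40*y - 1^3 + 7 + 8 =9*s^2 - 25*s - 10*y^3 + y^2*(55*s - 53) + y*(-45*s^2 + 114*s - 59) + 14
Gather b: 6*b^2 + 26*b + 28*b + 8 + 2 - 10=6*b^2 + 54*b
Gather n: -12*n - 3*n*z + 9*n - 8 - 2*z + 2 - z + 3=n*(-3*z - 3) - 3*z - 3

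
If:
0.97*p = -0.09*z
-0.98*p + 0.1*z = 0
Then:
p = 0.00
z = 0.00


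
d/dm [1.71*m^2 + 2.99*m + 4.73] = 3.42*m + 2.99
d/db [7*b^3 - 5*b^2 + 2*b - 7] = 21*b^2 - 10*b + 2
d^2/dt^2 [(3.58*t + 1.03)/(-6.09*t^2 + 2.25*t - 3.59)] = (-(3.58*t + 1.03)*(12.18*t - 2.25)*(24.36*t - 4.5) + (130.8132*t - 3.5646)*(6.09*t^2 - 2.25*t + 3.59))/(6.09*t^2 - 2.25*t + 3.59)^3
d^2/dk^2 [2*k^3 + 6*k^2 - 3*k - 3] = 12*k + 12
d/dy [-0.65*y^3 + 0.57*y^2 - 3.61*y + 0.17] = -1.95*y^2 + 1.14*y - 3.61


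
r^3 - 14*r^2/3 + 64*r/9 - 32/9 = (r - 2)*(r - 4/3)^2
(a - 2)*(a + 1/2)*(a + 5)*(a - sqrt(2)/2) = a^4 - sqrt(2)*a^3/2 + 7*a^3/2 - 17*a^2/2 - 7*sqrt(2)*a^2/4 - 5*a + 17*sqrt(2)*a/4 + 5*sqrt(2)/2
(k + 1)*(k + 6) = k^2 + 7*k + 6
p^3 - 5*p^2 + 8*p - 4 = (p - 2)^2*(p - 1)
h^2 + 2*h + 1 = (h + 1)^2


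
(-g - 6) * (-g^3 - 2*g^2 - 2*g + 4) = g^4 + 8*g^3 + 14*g^2 + 8*g - 24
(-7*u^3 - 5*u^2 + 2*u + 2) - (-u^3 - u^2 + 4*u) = -6*u^3 - 4*u^2 - 2*u + 2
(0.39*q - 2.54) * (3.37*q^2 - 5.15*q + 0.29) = 1.3143*q^3 - 10.5683*q^2 + 13.1941*q - 0.7366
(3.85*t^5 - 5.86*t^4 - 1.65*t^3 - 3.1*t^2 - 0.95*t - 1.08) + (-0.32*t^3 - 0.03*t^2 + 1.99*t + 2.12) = 3.85*t^5 - 5.86*t^4 - 1.97*t^3 - 3.13*t^2 + 1.04*t + 1.04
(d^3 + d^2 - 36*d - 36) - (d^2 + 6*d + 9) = d^3 - 42*d - 45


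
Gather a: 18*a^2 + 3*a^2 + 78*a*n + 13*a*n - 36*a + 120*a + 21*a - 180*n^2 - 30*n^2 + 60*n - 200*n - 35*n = 21*a^2 + a*(91*n + 105) - 210*n^2 - 175*n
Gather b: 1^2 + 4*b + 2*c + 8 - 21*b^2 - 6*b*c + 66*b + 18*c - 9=-21*b^2 + b*(70 - 6*c) + 20*c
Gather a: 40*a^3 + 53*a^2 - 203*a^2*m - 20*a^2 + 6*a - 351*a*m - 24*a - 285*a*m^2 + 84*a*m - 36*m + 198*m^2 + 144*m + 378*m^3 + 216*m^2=40*a^3 + a^2*(33 - 203*m) + a*(-285*m^2 - 267*m - 18) + 378*m^3 + 414*m^2 + 108*m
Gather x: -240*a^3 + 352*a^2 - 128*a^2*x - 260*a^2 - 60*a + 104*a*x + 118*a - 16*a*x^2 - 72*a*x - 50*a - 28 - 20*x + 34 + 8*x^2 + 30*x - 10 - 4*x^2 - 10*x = -240*a^3 + 92*a^2 + 8*a + x^2*(4 - 16*a) + x*(-128*a^2 + 32*a) - 4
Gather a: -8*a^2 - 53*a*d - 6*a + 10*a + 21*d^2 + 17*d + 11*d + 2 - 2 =-8*a^2 + a*(4 - 53*d) + 21*d^2 + 28*d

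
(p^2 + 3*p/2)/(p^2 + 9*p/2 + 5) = p*(2*p + 3)/(2*p^2 + 9*p + 10)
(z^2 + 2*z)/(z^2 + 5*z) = (z + 2)/(z + 5)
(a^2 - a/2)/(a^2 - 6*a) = (a - 1/2)/(a - 6)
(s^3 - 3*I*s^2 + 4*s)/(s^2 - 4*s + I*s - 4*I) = s*(s - 4*I)/(s - 4)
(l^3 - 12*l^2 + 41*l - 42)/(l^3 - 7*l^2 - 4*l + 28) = (l - 3)/(l + 2)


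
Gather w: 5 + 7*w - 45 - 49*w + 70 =30 - 42*w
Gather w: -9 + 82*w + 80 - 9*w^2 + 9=-9*w^2 + 82*w + 80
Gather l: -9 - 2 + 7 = -4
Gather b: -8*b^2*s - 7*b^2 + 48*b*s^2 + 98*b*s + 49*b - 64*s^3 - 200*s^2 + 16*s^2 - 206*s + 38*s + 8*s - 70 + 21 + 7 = b^2*(-8*s - 7) + b*(48*s^2 + 98*s + 49) - 64*s^3 - 184*s^2 - 160*s - 42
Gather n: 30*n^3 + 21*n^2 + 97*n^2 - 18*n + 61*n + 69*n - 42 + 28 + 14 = 30*n^3 + 118*n^2 + 112*n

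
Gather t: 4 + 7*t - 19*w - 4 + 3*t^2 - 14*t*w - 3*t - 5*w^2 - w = 3*t^2 + t*(4 - 14*w) - 5*w^2 - 20*w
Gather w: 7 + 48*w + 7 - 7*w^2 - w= -7*w^2 + 47*w + 14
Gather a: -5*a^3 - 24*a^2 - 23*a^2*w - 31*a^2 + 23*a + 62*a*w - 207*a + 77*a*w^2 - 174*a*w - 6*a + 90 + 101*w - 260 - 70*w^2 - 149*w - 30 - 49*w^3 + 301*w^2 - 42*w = -5*a^3 + a^2*(-23*w - 55) + a*(77*w^2 - 112*w - 190) - 49*w^3 + 231*w^2 - 90*w - 200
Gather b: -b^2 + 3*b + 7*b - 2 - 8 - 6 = -b^2 + 10*b - 16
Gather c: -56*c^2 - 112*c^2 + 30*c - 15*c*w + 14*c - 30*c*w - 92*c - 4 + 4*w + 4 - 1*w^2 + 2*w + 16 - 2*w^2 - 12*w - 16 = -168*c^2 + c*(-45*w - 48) - 3*w^2 - 6*w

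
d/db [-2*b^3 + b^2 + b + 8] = -6*b^2 + 2*b + 1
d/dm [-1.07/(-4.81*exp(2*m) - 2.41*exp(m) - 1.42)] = (-10.2934*exp(m) - 2.5787)*exp(m)/(4.81*exp(2*m) + 2.41*exp(m) + 1.42)^2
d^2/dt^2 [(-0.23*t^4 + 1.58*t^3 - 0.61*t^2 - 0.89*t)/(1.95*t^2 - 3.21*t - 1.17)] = (-1.74915*t^6 + 8.63811000000003*t^5 - 11.071188*t^4 + 11.54448*t^3 + 23.475582*t^2 + 0.793961999999997*t + 5.015088)/(7.414875*t^6 - 36.618075*t^5 + 46.93221*t^4 + 10.865529*t^3 - 28.159326*t^2 - 13.182507*t - 1.601613)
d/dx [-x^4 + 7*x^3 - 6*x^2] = x*(-4*x^2 + 21*x - 12)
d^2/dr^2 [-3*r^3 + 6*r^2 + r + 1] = 12 - 18*r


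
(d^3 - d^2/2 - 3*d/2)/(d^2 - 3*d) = (2*d^2 - d - 3)/(2*(d - 3))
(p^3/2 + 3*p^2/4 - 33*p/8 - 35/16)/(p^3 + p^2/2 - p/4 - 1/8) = (4*p^2 + 4*p - 35)/(2*(4*p^2 - 1))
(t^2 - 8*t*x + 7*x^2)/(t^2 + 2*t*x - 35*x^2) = (t^2 - 8*t*x + 7*x^2)/(t^2 + 2*t*x - 35*x^2)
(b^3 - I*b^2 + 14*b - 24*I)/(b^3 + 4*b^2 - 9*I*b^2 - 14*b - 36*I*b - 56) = (b^2 + I*b + 12)/(b^2 + b*(4 - 7*I) - 28*I)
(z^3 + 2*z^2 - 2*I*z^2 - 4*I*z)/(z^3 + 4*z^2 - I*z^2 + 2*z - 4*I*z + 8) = z*(z + 2)/(z^2 + z*(4 + I) + 4*I)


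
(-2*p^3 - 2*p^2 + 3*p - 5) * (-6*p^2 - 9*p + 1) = 12*p^5 + 30*p^4 - 2*p^3 + p^2 + 48*p - 5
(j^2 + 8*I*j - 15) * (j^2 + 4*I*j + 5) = j^4 + 12*I*j^3 - 42*j^2 - 20*I*j - 75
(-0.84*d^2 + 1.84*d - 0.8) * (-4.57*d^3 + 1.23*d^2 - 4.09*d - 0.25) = 3.8388*d^5 - 9.442*d^4 + 9.3548*d^3 - 8.2996*d^2 + 2.812*d + 0.2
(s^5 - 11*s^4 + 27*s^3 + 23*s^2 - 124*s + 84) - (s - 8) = s^5 - 11*s^4 + 27*s^3 + 23*s^2 - 125*s + 92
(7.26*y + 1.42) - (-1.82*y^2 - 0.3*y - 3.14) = 1.82*y^2 + 7.56*y + 4.56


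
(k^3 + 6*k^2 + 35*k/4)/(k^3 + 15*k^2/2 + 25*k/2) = (k + 7/2)/(k + 5)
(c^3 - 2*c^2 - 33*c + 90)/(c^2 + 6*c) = c - 8 + 15/c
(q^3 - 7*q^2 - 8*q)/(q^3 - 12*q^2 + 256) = q*(q + 1)/(q^2 - 4*q - 32)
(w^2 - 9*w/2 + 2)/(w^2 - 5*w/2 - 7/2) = (-2*w^2 + 9*w - 4)/(-2*w^2 + 5*w + 7)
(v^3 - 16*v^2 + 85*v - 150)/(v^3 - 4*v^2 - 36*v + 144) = (v^2 - 10*v + 25)/(v^2 + 2*v - 24)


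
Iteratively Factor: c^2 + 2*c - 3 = (c + 3)*(c - 1)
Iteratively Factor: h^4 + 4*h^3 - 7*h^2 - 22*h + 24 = (h + 3)*(h^3 + h^2 - 10*h + 8) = (h + 3)*(h + 4)*(h^2 - 3*h + 2) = (h - 2)*(h + 3)*(h + 4)*(h - 1)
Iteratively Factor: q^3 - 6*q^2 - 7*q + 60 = (q + 3)*(q^2 - 9*q + 20) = (q - 5)*(q + 3)*(q - 4)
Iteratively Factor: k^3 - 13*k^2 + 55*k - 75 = (k - 5)*(k^2 - 8*k + 15) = (k - 5)*(k - 3)*(k - 5)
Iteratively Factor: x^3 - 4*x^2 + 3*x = (x - 1)*(x^2 - 3*x) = (x - 3)*(x - 1)*(x)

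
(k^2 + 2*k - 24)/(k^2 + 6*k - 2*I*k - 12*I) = (k - 4)/(k - 2*I)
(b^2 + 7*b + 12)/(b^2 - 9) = (b + 4)/(b - 3)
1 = 1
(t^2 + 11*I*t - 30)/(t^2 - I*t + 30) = (t + 6*I)/(t - 6*I)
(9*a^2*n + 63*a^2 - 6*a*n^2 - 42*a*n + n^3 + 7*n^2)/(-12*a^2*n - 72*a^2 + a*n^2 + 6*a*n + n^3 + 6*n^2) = (-3*a*n - 21*a + n^2 + 7*n)/(4*a*n + 24*a + n^2 + 6*n)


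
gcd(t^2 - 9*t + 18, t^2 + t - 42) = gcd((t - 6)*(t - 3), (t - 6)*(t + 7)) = t - 6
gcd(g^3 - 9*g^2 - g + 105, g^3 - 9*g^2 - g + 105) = g^3 - 9*g^2 - g + 105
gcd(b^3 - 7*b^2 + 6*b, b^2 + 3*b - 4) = b - 1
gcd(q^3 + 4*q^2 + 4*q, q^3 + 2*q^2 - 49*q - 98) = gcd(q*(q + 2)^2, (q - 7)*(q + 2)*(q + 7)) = q + 2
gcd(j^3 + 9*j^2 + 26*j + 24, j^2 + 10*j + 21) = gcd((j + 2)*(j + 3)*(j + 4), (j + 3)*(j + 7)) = j + 3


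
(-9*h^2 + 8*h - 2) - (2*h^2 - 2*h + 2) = -11*h^2 + 10*h - 4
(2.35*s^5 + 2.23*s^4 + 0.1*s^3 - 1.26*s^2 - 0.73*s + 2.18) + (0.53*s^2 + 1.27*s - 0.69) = 2.35*s^5 + 2.23*s^4 + 0.1*s^3 - 0.73*s^2 + 0.54*s + 1.49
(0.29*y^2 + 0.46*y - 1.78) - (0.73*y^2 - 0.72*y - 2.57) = -0.44*y^2 + 1.18*y + 0.79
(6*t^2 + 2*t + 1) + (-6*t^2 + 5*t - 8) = 7*t - 7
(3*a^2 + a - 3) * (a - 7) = 3*a^3 - 20*a^2 - 10*a + 21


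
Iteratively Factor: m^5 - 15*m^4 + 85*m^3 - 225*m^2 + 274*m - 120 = (m - 3)*(m^4 - 12*m^3 + 49*m^2 - 78*m + 40) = (m - 5)*(m - 3)*(m^3 - 7*m^2 + 14*m - 8) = (m - 5)*(m - 3)*(m - 2)*(m^2 - 5*m + 4) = (m - 5)*(m - 4)*(m - 3)*(m - 2)*(m - 1)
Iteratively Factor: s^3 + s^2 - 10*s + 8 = (s - 2)*(s^2 + 3*s - 4) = (s - 2)*(s - 1)*(s + 4)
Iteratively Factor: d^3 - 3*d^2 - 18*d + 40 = (d - 2)*(d^2 - d - 20) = (d - 5)*(d - 2)*(d + 4)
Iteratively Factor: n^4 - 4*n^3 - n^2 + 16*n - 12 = (n - 1)*(n^3 - 3*n^2 - 4*n + 12) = (n - 1)*(n + 2)*(n^2 - 5*n + 6) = (n - 2)*(n - 1)*(n + 2)*(n - 3)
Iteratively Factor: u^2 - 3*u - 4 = (u + 1)*(u - 4)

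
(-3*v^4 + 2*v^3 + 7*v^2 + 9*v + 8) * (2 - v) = 3*v^5 - 8*v^4 - 3*v^3 + 5*v^2 + 10*v + 16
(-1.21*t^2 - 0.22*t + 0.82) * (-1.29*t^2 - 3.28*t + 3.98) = 1.5609*t^4 + 4.2526*t^3 - 5.152*t^2 - 3.5652*t + 3.2636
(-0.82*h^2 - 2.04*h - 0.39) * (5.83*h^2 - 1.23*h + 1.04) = -4.7806*h^4 - 10.8846*h^3 - 0.6173*h^2 - 1.6419*h - 0.4056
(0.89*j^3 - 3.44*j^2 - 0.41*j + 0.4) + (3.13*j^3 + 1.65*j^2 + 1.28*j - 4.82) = 4.02*j^3 - 1.79*j^2 + 0.87*j - 4.42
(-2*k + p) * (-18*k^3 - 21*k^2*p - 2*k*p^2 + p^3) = 36*k^4 + 24*k^3*p - 17*k^2*p^2 - 4*k*p^3 + p^4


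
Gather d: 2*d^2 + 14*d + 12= 2*d^2 + 14*d + 12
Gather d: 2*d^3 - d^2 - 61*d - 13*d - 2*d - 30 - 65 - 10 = 2*d^3 - d^2 - 76*d - 105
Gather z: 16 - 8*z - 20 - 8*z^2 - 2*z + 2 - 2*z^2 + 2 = -10*z^2 - 10*z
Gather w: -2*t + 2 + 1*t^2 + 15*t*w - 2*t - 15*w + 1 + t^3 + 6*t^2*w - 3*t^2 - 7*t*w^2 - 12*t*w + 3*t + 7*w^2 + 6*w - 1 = t^3 - 2*t^2 - t + w^2*(7 - 7*t) + w*(6*t^2 + 3*t - 9) + 2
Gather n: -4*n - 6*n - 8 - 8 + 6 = -10*n - 10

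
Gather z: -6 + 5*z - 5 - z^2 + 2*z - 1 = -z^2 + 7*z - 12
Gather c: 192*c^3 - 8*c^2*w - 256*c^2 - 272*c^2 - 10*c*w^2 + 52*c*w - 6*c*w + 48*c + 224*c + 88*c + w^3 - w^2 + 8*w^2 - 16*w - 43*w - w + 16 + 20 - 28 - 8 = 192*c^3 + c^2*(-8*w - 528) + c*(-10*w^2 + 46*w + 360) + w^3 + 7*w^2 - 60*w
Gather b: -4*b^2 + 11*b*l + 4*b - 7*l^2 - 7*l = -4*b^2 + b*(11*l + 4) - 7*l^2 - 7*l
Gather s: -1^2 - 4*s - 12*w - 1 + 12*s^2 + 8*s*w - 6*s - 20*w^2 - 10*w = 12*s^2 + s*(8*w - 10) - 20*w^2 - 22*w - 2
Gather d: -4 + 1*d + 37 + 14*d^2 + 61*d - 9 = 14*d^2 + 62*d + 24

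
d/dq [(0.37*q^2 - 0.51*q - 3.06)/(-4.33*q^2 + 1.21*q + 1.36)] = (-1.7606*q^2 - 25.4932*q + 3.009)/(18.7489*q^4 - 10.4786*q^3 - 10.3135*q^2 + 3.2912*q + 1.8496)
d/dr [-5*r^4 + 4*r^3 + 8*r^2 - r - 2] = -20*r^3 + 12*r^2 + 16*r - 1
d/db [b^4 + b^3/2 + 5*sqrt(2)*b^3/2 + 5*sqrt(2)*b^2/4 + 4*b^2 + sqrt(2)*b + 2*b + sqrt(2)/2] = 4*b^3 + 3*b^2/2 + 15*sqrt(2)*b^2/2 + 5*sqrt(2)*b/2 + 8*b + sqrt(2) + 2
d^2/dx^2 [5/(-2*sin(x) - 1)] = 10*(2*sin(x)^2 - sin(x) - 4)/(2*sin(x) + 1)^3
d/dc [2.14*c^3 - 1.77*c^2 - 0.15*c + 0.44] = 6.42*c^2 - 3.54*c - 0.15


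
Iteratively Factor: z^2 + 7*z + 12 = (z + 3)*(z + 4)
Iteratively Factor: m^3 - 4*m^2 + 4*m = (m - 2)*(m^2 - 2*m) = m*(m - 2)*(m - 2)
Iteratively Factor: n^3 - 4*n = (n)*(n^2 - 4) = n*(n + 2)*(n - 2)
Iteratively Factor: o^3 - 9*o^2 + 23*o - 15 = (o - 3)*(o^2 - 6*o + 5) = (o - 5)*(o - 3)*(o - 1)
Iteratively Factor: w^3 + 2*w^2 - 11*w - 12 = (w + 4)*(w^2 - 2*w - 3) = (w - 3)*(w + 4)*(w + 1)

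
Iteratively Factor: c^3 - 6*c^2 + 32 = (c - 4)*(c^2 - 2*c - 8) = (c - 4)^2*(c + 2)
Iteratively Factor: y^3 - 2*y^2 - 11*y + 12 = (y + 3)*(y^2 - 5*y + 4) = (y - 1)*(y + 3)*(y - 4)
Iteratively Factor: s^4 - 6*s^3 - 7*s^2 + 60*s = (s + 3)*(s^3 - 9*s^2 + 20*s) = (s - 5)*(s + 3)*(s^2 - 4*s) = (s - 5)*(s - 4)*(s + 3)*(s)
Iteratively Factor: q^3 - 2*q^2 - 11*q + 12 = (q + 3)*(q^2 - 5*q + 4) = (q - 4)*(q + 3)*(q - 1)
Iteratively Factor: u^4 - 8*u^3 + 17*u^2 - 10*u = (u - 1)*(u^3 - 7*u^2 + 10*u) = (u - 5)*(u - 1)*(u^2 - 2*u) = (u - 5)*(u - 2)*(u - 1)*(u)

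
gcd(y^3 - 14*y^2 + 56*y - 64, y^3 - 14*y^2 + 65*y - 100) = y - 4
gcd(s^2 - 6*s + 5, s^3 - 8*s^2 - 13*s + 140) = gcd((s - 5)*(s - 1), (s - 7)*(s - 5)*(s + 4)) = s - 5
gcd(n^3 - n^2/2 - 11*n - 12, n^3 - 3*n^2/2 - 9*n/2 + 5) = n + 2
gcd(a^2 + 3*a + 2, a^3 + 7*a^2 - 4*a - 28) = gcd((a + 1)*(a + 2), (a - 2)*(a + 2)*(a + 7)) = a + 2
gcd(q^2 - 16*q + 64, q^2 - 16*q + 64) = q^2 - 16*q + 64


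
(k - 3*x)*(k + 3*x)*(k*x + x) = k^3*x + k^2*x - 9*k*x^3 - 9*x^3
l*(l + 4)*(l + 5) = l^3 + 9*l^2 + 20*l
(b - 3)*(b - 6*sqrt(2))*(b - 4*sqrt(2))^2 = b^4 - 14*sqrt(2)*b^3 - 3*b^3 + 42*sqrt(2)*b^2 + 128*b^2 - 384*b - 192*sqrt(2)*b + 576*sqrt(2)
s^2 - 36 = (s - 6)*(s + 6)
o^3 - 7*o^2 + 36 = (o - 6)*(o - 3)*(o + 2)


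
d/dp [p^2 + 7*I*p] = 2*p + 7*I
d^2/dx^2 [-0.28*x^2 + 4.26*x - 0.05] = -0.560000000000000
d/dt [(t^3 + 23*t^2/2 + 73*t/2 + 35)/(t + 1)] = (4*t^3 + 29*t^2 + 46*t + 3)/(2*(t^2 + 2*t + 1))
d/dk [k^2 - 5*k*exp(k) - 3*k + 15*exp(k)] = -5*k*exp(k) + 2*k + 10*exp(k) - 3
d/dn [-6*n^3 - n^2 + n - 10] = -18*n^2 - 2*n + 1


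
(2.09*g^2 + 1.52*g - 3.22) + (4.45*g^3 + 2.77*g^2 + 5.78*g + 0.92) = 4.45*g^3 + 4.86*g^2 + 7.3*g - 2.3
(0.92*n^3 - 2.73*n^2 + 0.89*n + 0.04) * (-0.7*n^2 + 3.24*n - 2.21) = -0.644*n^5 + 4.8918*n^4 - 11.5014*n^3 + 8.8889*n^2 - 1.8373*n - 0.0884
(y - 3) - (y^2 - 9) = -y^2 + y + 6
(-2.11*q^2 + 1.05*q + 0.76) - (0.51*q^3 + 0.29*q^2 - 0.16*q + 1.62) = -0.51*q^3 - 2.4*q^2 + 1.21*q - 0.86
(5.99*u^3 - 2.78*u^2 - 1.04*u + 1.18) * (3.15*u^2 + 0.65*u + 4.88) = 18.8685*u^5 - 4.8635*u^4 + 24.1482*u^3 - 10.5254*u^2 - 4.3082*u + 5.7584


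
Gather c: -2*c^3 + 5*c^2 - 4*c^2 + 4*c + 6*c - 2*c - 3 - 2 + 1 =-2*c^3 + c^2 + 8*c - 4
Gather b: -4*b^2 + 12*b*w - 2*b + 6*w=-4*b^2 + b*(12*w - 2) + 6*w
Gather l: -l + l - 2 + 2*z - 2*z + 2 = 0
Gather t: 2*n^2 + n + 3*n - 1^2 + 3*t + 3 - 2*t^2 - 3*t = 2*n^2 + 4*n - 2*t^2 + 2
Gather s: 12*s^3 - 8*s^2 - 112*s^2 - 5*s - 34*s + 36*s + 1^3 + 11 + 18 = 12*s^3 - 120*s^2 - 3*s + 30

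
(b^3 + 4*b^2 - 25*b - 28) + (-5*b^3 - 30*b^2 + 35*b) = -4*b^3 - 26*b^2 + 10*b - 28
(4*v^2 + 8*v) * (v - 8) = 4*v^3 - 24*v^2 - 64*v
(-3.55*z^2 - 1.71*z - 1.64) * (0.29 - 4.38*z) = 15.549*z^3 + 6.4603*z^2 + 6.6873*z - 0.4756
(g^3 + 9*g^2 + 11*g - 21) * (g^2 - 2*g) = g^5 + 7*g^4 - 7*g^3 - 43*g^2 + 42*g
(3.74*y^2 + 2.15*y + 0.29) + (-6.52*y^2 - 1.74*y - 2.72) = -2.78*y^2 + 0.41*y - 2.43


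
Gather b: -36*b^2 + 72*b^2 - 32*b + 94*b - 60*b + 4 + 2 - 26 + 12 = 36*b^2 + 2*b - 8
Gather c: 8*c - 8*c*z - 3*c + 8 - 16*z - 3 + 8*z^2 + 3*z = c*(5 - 8*z) + 8*z^2 - 13*z + 5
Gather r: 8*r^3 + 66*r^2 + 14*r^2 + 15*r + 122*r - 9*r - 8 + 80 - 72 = 8*r^3 + 80*r^2 + 128*r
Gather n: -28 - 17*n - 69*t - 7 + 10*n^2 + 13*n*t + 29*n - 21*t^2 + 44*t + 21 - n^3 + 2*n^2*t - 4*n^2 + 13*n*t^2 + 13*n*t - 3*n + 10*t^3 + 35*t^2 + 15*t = -n^3 + n^2*(2*t + 6) + n*(13*t^2 + 26*t + 9) + 10*t^3 + 14*t^2 - 10*t - 14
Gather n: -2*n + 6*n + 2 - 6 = 4*n - 4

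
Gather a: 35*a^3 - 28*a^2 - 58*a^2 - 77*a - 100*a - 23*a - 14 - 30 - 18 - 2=35*a^3 - 86*a^2 - 200*a - 64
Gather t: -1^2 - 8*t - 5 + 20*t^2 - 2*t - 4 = 20*t^2 - 10*t - 10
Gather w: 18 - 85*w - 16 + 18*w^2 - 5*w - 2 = 18*w^2 - 90*w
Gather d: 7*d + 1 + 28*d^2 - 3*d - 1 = 28*d^2 + 4*d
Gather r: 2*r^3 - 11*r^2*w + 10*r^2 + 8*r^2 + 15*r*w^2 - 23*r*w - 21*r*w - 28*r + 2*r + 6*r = 2*r^3 + r^2*(18 - 11*w) + r*(15*w^2 - 44*w - 20)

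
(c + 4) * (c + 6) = c^2 + 10*c + 24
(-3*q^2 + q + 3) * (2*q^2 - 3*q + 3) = -6*q^4 + 11*q^3 - 6*q^2 - 6*q + 9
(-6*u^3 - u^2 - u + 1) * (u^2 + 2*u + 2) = -6*u^5 - 13*u^4 - 15*u^3 - 3*u^2 + 2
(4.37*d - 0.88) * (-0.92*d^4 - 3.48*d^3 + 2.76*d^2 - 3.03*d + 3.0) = -4.0204*d^5 - 14.398*d^4 + 15.1236*d^3 - 15.6699*d^2 + 15.7764*d - 2.64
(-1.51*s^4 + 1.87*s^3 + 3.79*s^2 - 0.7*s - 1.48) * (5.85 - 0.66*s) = 0.9966*s^5 - 10.0677*s^4 + 8.4381*s^3 + 22.6335*s^2 - 3.1182*s - 8.658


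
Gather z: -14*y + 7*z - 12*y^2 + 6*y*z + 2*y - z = -12*y^2 - 12*y + z*(6*y + 6)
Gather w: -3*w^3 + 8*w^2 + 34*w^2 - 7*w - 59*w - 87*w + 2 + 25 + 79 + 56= -3*w^3 + 42*w^2 - 153*w + 162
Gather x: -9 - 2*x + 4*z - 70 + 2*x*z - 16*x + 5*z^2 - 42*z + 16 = x*(2*z - 18) + 5*z^2 - 38*z - 63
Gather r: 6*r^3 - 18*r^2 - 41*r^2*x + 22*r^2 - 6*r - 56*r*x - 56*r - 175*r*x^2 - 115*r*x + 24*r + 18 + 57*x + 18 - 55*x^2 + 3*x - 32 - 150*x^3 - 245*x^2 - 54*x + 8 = 6*r^3 + r^2*(4 - 41*x) + r*(-175*x^2 - 171*x - 38) - 150*x^3 - 300*x^2 + 6*x + 12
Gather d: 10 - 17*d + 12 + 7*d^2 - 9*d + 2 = 7*d^2 - 26*d + 24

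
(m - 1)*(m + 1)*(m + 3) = m^3 + 3*m^2 - m - 3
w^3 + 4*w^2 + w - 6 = (w - 1)*(w + 2)*(w + 3)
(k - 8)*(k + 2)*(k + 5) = k^3 - k^2 - 46*k - 80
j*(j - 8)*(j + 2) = j^3 - 6*j^2 - 16*j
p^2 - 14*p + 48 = (p - 8)*(p - 6)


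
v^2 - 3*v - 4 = (v - 4)*(v + 1)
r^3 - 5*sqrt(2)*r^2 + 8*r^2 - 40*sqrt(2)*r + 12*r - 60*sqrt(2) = (r + 2)*(r + 6)*(r - 5*sqrt(2))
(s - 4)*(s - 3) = s^2 - 7*s + 12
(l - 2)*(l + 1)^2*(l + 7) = l^4 + 7*l^3 - 3*l^2 - 23*l - 14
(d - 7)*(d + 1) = d^2 - 6*d - 7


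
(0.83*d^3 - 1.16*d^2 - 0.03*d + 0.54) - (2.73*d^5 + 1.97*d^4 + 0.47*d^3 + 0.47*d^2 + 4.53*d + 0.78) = -2.73*d^5 - 1.97*d^4 + 0.36*d^3 - 1.63*d^2 - 4.56*d - 0.24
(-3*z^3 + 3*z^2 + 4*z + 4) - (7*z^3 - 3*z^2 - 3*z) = -10*z^3 + 6*z^2 + 7*z + 4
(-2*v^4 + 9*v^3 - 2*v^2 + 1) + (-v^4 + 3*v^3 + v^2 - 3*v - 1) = -3*v^4 + 12*v^3 - v^2 - 3*v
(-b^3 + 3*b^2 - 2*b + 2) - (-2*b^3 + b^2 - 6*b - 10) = b^3 + 2*b^2 + 4*b + 12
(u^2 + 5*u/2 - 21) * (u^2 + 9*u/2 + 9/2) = u^4 + 7*u^3 - 21*u^2/4 - 333*u/4 - 189/2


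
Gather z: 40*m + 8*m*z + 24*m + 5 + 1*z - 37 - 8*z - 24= 64*m + z*(8*m - 7) - 56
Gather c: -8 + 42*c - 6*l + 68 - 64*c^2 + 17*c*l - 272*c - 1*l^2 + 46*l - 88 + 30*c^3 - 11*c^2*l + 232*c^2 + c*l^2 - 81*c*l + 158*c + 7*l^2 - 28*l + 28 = 30*c^3 + c^2*(168 - 11*l) + c*(l^2 - 64*l - 72) + 6*l^2 + 12*l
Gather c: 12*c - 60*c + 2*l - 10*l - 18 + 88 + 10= -48*c - 8*l + 80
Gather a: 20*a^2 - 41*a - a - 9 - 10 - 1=20*a^2 - 42*a - 20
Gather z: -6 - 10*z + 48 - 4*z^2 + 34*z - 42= -4*z^2 + 24*z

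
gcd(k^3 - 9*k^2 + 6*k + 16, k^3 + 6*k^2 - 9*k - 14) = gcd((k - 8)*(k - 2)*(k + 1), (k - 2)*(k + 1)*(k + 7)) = k^2 - k - 2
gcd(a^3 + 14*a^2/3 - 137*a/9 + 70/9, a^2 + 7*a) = a + 7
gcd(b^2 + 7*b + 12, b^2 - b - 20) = b + 4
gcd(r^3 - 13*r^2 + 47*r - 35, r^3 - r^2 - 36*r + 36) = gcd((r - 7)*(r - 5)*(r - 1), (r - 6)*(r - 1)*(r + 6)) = r - 1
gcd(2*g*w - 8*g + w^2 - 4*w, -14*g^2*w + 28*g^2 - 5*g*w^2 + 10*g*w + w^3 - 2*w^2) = 2*g + w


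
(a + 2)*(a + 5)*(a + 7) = a^3 + 14*a^2 + 59*a + 70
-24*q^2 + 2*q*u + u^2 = (-4*q + u)*(6*q + u)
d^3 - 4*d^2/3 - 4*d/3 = d*(d - 2)*(d + 2/3)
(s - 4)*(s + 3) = s^2 - s - 12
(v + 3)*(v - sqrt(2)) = v^2 - sqrt(2)*v + 3*v - 3*sqrt(2)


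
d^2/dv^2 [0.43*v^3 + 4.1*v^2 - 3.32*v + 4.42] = 2.58*v + 8.2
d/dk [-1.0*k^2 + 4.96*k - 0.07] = 4.96 - 2.0*k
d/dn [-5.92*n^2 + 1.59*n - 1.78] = 1.59 - 11.84*n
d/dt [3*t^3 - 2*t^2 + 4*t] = 9*t^2 - 4*t + 4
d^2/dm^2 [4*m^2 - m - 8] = 8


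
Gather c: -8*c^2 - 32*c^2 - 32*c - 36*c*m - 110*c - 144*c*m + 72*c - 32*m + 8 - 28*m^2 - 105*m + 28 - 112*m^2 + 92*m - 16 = -40*c^2 + c*(-180*m - 70) - 140*m^2 - 45*m + 20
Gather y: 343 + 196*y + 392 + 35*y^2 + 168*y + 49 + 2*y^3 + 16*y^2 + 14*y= 2*y^3 + 51*y^2 + 378*y + 784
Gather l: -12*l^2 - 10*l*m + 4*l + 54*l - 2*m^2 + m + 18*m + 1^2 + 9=-12*l^2 + l*(58 - 10*m) - 2*m^2 + 19*m + 10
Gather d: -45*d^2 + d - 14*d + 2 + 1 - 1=-45*d^2 - 13*d + 2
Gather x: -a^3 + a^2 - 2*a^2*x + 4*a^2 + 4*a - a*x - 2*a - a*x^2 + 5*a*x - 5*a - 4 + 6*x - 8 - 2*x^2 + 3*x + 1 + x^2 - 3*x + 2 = -a^3 + 5*a^2 - 3*a + x^2*(-a - 1) + x*(-2*a^2 + 4*a + 6) - 9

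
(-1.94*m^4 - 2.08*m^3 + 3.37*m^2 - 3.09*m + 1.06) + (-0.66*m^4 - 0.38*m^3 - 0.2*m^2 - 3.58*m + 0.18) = -2.6*m^4 - 2.46*m^3 + 3.17*m^2 - 6.67*m + 1.24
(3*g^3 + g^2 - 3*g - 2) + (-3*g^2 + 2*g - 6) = 3*g^3 - 2*g^2 - g - 8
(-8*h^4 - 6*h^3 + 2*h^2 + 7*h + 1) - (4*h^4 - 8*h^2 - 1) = -12*h^4 - 6*h^3 + 10*h^2 + 7*h + 2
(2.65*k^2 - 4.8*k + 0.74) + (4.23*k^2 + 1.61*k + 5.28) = 6.88*k^2 - 3.19*k + 6.02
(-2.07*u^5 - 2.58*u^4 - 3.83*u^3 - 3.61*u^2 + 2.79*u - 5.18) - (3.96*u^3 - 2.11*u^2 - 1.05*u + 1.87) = -2.07*u^5 - 2.58*u^4 - 7.79*u^3 - 1.5*u^2 + 3.84*u - 7.05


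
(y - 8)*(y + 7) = y^2 - y - 56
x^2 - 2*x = x*(x - 2)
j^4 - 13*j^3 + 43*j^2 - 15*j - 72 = (j - 8)*(j - 3)^2*(j + 1)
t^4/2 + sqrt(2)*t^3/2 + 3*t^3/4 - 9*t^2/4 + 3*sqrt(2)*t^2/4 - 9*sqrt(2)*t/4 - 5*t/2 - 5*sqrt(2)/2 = (t/2 + 1/2)*(t - 2)*(t + 5/2)*(t + sqrt(2))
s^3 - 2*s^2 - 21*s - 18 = (s - 6)*(s + 1)*(s + 3)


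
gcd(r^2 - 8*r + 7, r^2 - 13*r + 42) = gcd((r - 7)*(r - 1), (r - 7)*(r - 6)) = r - 7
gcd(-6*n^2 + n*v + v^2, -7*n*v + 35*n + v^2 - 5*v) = 1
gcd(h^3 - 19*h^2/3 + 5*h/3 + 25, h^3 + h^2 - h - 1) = 1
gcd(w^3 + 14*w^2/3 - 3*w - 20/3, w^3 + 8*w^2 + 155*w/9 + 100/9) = w + 5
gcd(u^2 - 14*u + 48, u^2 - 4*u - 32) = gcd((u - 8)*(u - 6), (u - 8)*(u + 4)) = u - 8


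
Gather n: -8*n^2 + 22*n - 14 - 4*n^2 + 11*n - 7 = -12*n^2 + 33*n - 21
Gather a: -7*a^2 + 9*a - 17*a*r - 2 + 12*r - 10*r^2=-7*a^2 + a*(9 - 17*r) - 10*r^2 + 12*r - 2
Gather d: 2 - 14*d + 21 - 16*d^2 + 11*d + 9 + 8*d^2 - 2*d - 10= -8*d^2 - 5*d + 22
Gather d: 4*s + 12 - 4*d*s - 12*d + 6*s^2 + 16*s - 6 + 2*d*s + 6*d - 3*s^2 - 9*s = d*(-2*s - 6) + 3*s^2 + 11*s + 6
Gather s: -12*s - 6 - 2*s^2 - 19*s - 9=-2*s^2 - 31*s - 15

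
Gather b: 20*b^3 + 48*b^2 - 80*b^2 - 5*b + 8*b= 20*b^3 - 32*b^2 + 3*b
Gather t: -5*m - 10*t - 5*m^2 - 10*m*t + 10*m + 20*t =-5*m^2 + 5*m + t*(10 - 10*m)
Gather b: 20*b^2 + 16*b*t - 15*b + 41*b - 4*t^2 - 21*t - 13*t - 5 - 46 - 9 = 20*b^2 + b*(16*t + 26) - 4*t^2 - 34*t - 60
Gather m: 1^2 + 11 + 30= 42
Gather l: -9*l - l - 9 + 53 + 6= 50 - 10*l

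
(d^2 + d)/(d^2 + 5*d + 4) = d/(d + 4)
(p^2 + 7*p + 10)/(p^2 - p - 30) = (p + 2)/(p - 6)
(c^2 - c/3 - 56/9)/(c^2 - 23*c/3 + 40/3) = (c + 7/3)/(c - 5)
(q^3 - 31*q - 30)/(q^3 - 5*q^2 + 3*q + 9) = (q^2 - q - 30)/(q^2 - 6*q + 9)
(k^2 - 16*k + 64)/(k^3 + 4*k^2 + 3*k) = (k^2 - 16*k + 64)/(k*(k^2 + 4*k + 3))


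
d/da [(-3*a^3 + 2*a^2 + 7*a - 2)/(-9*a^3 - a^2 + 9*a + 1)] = (21*a^4 + 72*a^3 - 38*a^2 + 25)/(81*a^6 + 18*a^5 - 161*a^4 - 36*a^3 + 79*a^2 + 18*a + 1)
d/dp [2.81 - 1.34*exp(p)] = -1.34*exp(p)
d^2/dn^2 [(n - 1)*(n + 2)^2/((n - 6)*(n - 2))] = 8*(19*n^3 - 102*n^2 + 132*n + 56)/(n^6 - 24*n^5 + 228*n^4 - 1088*n^3 + 2736*n^2 - 3456*n + 1728)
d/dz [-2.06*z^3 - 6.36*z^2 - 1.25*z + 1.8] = -6.18*z^2 - 12.72*z - 1.25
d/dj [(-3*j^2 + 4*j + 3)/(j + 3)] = 3*(-j^2 - 6*j + 3)/(j^2 + 6*j + 9)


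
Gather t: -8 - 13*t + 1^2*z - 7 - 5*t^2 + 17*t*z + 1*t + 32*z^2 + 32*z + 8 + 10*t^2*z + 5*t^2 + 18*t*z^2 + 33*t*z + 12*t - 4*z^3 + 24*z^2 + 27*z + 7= 10*t^2*z + t*(18*z^2 + 50*z) - 4*z^3 + 56*z^2 + 60*z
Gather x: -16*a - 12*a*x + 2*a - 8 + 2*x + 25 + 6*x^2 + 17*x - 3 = -14*a + 6*x^2 + x*(19 - 12*a) + 14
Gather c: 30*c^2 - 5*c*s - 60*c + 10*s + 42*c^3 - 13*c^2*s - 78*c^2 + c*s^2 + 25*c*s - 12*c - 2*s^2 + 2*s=42*c^3 + c^2*(-13*s - 48) + c*(s^2 + 20*s - 72) - 2*s^2 + 12*s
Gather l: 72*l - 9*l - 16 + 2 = 63*l - 14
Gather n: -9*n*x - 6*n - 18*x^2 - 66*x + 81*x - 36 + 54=n*(-9*x - 6) - 18*x^2 + 15*x + 18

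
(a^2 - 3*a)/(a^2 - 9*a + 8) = a*(a - 3)/(a^2 - 9*a + 8)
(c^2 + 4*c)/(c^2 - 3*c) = (c + 4)/(c - 3)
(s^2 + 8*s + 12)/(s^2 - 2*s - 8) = (s + 6)/(s - 4)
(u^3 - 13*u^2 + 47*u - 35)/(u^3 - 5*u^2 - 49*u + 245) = (u - 1)/(u + 7)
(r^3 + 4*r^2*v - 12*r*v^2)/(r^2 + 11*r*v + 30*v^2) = r*(r - 2*v)/(r + 5*v)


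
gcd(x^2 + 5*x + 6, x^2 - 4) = x + 2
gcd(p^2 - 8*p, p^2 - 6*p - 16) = p - 8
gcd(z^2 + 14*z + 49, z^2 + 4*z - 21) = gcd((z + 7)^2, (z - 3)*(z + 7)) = z + 7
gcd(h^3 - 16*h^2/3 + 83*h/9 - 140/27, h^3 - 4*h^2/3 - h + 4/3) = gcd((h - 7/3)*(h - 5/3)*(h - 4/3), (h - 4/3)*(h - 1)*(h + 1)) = h - 4/3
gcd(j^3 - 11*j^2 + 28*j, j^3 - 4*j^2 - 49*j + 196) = j^2 - 11*j + 28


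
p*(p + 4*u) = p^2 + 4*p*u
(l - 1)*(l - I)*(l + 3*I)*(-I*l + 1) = -I*l^4 + 3*l^3 + I*l^3 - 3*l^2 - I*l^2 + 3*l + I*l - 3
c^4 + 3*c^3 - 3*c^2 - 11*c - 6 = (c - 2)*(c + 1)^2*(c + 3)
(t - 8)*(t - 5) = t^2 - 13*t + 40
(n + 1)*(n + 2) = n^2 + 3*n + 2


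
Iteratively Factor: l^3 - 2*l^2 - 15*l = (l + 3)*(l^2 - 5*l) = (l - 5)*(l + 3)*(l)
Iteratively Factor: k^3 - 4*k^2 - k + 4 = (k + 1)*(k^2 - 5*k + 4) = (k - 4)*(k + 1)*(k - 1)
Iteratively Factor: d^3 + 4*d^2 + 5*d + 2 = (d + 1)*(d^2 + 3*d + 2) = (d + 1)*(d + 2)*(d + 1)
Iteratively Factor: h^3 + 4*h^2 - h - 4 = (h + 1)*(h^2 + 3*h - 4) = (h + 1)*(h + 4)*(h - 1)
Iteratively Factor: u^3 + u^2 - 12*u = (u + 4)*(u^2 - 3*u) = (u - 3)*(u + 4)*(u)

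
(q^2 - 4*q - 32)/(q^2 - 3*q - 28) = (q - 8)/(q - 7)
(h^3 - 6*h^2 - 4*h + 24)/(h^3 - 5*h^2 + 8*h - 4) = (h^2 - 4*h - 12)/(h^2 - 3*h + 2)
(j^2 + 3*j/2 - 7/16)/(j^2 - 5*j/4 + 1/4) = (j + 7/4)/(j - 1)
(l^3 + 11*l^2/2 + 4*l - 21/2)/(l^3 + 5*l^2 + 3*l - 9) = (l + 7/2)/(l + 3)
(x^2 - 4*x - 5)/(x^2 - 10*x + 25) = (x + 1)/(x - 5)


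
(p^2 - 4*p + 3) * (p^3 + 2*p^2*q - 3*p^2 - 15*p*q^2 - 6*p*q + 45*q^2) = p^5 + 2*p^4*q - 7*p^4 - 15*p^3*q^2 - 14*p^3*q + 15*p^3 + 105*p^2*q^2 + 30*p^2*q - 9*p^2 - 225*p*q^2 - 18*p*q + 135*q^2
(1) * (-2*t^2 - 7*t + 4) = -2*t^2 - 7*t + 4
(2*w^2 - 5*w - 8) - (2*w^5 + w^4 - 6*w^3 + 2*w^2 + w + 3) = -2*w^5 - w^4 + 6*w^3 - 6*w - 11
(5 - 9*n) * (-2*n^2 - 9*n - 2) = 18*n^3 + 71*n^2 - 27*n - 10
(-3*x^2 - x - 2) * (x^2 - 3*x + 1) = -3*x^4 + 8*x^3 - 2*x^2 + 5*x - 2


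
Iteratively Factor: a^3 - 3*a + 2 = (a - 1)*(a^2 + a - 2) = (a - 1)*(a + 2)*(a - 1)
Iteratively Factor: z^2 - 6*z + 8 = (z - 4)*(z - 2)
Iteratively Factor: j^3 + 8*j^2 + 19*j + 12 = (j + 4)*(j^2 + 4*j + 3) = (j + 1)*(j + 4)*(j + 3)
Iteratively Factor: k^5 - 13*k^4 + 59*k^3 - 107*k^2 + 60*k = (k - 5)*(k^4 - 8*k^3 + 19*k^2 - 12*k) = (k - 5)*(k - 4)*(k^3 - 4*k^2 + 3*k) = k*(k - 5)*(k - 4)*(k^2 - 4*k + 3) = k*(k - 5)*(k - 4)*(k - 1)*(k - 3)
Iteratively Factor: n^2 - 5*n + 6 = (n - 2)*(n - 3)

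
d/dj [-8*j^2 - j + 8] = -16*j - 1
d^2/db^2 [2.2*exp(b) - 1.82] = 2.2*exp(b)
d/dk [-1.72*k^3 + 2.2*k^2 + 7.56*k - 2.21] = -5.16*k^2 + 4.4*k + 7.56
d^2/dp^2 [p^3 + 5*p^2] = 6*p + 10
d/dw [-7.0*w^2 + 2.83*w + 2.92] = 2.83 - 14.0*w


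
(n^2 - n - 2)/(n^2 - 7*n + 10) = (n + 1)/(n - 5)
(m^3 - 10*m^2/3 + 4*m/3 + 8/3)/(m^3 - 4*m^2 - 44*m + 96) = (3*m^2 - 4*m - 4)/(3*(m^2 - 2*m - 48))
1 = 1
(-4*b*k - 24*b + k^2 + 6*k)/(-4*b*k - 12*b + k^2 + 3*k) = (k + 6)/(k + 3)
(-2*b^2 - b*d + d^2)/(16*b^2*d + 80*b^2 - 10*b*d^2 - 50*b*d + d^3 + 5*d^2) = (-b - d)/(8*b*d + 40*b - d^2 - 5*d)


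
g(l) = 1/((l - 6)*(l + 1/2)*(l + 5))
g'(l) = -1/((l - 6)*(l + 1/2)*(l + 5)^2) - 1/((l - 6)*(l + 1/2)^2*(l + 5)) - 1/((l - 6)^2*(l + 1/2)*(l + 5)) = 2*(-6*l^2 + 2*l + 61)/(4*l^6 - 4*l^5 - 243*l^4 + 2*l^3 + 3781*l^2 + 3660*l + 900)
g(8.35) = 0.00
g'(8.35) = -0.00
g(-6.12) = -0.01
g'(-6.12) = -0.02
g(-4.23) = 0.03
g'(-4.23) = -0.03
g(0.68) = -0.03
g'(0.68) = 0.02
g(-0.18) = -0.10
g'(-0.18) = 0.33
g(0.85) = -0.02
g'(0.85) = 0.02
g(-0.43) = -0.49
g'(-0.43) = 6.98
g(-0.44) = -0.57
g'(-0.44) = 9.50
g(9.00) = 0.00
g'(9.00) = 0.00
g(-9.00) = 0.00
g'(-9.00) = 0.00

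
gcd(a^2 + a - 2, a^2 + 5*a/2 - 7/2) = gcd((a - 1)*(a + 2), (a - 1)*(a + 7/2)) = a - 1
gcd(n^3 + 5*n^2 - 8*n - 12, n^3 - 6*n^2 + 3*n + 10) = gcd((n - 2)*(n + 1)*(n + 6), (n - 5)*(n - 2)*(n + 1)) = n^2 - n - 2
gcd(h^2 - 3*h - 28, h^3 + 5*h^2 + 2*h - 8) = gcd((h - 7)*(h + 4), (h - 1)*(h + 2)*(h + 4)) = h + 4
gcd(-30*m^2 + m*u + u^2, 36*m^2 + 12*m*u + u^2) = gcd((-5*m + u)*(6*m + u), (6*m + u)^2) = 6*m + u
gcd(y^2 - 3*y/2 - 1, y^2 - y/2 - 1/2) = y + 1/2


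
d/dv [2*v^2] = 4*v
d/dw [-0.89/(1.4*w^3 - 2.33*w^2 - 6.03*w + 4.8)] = (3.738*w^2 - 4.1474*w - 5.3667)/(1.4*w^3 - 2.33*w^2 - 6.03*w + 4.8)^2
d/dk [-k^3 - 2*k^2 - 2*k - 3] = -3*k^2 - 4*k - 2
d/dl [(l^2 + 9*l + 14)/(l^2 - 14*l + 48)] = (-23*l^2 + 68*l + 628)/(l^4 - 28*l^3 + 292*l^2 - 1344*l + 2304)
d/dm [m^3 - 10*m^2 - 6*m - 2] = 3*m^2 - 20*m - 6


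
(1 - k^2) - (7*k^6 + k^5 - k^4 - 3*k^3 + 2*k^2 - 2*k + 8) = -7*k^6 - k^5 + k^4 + 3*k^3 - 3*k^2 + 2*k - 7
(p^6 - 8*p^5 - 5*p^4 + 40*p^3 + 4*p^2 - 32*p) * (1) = p^6 - 8*p^5 - 5*p^4 + 40*p^3 + 4*p^2 - 32*p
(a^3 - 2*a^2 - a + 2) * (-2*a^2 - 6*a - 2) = -2*a^5 - 2*a^4 + 12*a^3 + 6*a^2 - 10*a - 4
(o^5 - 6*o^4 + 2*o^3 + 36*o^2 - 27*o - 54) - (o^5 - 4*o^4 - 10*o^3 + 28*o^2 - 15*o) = -2*o^4 + 12*o^3 + 8*o^2 - 12*o - 54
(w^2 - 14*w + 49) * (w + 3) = w^3 - 11*w^2 + 7*w + 147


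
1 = 1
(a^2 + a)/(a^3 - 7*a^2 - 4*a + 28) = a*(a + 1)/(a^3 - 7*a^2 - 4*a + 28)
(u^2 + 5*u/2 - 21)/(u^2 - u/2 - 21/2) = (u + 6)/(u + 3)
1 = 1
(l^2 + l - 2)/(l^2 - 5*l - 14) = (l - 1)/(l - 7)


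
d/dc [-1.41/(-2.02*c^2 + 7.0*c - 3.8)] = (9.87 - 5.6964*c)/(2.02*c^2 - 7.0*c + 3.8)^2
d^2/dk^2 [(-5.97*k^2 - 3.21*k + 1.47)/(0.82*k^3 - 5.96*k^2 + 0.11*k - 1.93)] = (-8.02845600000001*k^6 - 12.950424*k^5 + 109.219572*k^4 - 482.518104*k^3 + 665.16462*k^2 + 229.720068*k - 79.62093)/(0.551368*k^9 - 12.022512*k^8 + 87.605028*k^7 - 218.827484*k^6 + 68.34567*k^5 - 206.930928*k^4 + 16.756433*k^3 - 66.671271*k^2 + 1.229217*k - 7.189057)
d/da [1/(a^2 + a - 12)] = (-2*a - 1)/(a^2 + a - 12)^2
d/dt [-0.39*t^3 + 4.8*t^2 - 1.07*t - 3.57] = -1.17*t^2 + 9.6*t - 1.07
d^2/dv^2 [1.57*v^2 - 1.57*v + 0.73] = 3.14000000000000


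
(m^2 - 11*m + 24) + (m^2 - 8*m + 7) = 2*m^2 - 19*m + 31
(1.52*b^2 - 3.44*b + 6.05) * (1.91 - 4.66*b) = -7.0832*b^3 + 18.9336*b^2 - 34.7634*b + 11.5555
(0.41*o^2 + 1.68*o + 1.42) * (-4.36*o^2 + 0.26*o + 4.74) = -1.7876*o^4 - 7.2182*o^3 - 3.811*o^2 + 8.3324*o + 6.7308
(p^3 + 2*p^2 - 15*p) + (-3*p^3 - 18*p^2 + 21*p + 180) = -2*p^3 - 16*p^2 + 6*p + 180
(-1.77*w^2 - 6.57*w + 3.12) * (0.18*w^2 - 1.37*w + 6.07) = -0.3186*w^4 + 1.2423*w^3 - 1.1814*w^2 - 44.1543*w + 18.9384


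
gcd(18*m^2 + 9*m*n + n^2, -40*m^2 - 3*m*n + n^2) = 1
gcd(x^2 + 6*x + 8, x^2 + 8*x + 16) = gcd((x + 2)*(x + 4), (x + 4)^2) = x + 4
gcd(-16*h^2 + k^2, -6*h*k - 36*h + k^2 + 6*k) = 1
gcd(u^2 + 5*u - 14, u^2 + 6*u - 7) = u + 7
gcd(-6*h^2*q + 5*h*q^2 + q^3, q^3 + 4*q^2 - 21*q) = q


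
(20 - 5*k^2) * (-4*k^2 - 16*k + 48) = 20*k^4 + 80*k^3 - 320*k^2 - 320*k + 960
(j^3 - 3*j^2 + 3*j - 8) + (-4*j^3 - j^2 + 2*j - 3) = -3*j^3 - 4*j^2 + 5*j - 11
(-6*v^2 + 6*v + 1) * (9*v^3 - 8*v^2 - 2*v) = -54*v^5 + 102*v^4 - 27*v^3 - 20*v^2 - 2*v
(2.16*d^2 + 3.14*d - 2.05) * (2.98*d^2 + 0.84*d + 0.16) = 6.4368*d^4 + 11.1716*d^3 - 3.1258*d^2 - 1.2196*d - 0.328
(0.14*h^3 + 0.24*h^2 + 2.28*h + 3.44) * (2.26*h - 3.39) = 0.3164*h^4 + 0.0677999999999998*h^3 + 4.3392*h^2 + 0.0451999999999995*h - 11.6616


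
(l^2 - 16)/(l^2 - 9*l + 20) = (l + 4)/(l - 5)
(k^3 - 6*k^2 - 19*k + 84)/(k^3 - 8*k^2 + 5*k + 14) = (k^2 + k - 12)/(k^2 - k - 2)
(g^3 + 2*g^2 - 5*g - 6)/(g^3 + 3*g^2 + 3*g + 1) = (g^2 + g - 6)/(g^2 + 2*g + 1)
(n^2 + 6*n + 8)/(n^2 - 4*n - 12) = (n + 4)/(n - 6)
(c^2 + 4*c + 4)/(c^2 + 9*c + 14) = (c + 2)/(c + 7)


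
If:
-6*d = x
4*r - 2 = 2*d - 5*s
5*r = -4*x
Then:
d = -x/6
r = -4*x/5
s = 43*x/75 + 2/5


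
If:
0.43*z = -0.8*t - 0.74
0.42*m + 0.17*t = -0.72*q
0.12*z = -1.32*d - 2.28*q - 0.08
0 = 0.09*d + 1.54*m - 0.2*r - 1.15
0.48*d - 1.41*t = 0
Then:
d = -1.57890625*z - 2.7171875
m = -1.25924968671679*z - 2.26220238095238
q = 0.861472039473684*z + 1.53802083333333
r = -10.4067304002193*z - 24.3916927083333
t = -0.5375*z - 0.925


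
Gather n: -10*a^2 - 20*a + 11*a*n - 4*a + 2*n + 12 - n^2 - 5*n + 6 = -10*a^2 - 24*a - n^2 + n*(11*a - 3) + 18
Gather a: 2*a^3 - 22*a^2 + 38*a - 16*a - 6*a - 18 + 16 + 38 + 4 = 2*a^3 - 22*a^2 + 16*a + 40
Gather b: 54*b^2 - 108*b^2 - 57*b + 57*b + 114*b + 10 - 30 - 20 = -54*b^2 + 114*b - 40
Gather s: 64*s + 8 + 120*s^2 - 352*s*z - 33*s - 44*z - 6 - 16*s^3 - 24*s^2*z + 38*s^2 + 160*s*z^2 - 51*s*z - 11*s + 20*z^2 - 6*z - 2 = -16*s^3 + s^2*(158 - 24*z) + s*(160*z^2 - 403*z + 20) + 20*z^2 - 50*z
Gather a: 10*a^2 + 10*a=10*a^2 + 10*a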